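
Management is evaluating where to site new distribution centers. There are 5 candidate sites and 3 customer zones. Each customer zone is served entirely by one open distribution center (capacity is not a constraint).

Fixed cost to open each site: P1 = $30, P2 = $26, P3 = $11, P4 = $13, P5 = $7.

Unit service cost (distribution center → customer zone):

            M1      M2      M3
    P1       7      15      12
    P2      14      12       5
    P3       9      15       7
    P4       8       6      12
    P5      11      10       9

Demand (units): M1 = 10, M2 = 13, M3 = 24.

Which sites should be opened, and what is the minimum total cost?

Open P2 and P4; minimum total cost 317.

For any fixed open set, each customer zone goes to its cheapest open site; total = fixed + service.
{P2, P4}: M1→P4 8·10=80, M2→P4 6·13=78, M3→P2 5·24=120. Service 278; fixed 39; total 317.
{P2, P4, P5}: M1→P4 8·10=80, M2→P4 6·13=78, M3→P2 5·24=120. Service 278; fixed 46; total 324.
{P2, P3, P4}: M1→P4 8·10=80, M2→P4 6·13=78, M3→P2 5·24=120. Service 278; fixed 50; total 328.
{P1, P2, P3, P4, P5}: service 268 + fixed 87 = 355
No other subset beats 317.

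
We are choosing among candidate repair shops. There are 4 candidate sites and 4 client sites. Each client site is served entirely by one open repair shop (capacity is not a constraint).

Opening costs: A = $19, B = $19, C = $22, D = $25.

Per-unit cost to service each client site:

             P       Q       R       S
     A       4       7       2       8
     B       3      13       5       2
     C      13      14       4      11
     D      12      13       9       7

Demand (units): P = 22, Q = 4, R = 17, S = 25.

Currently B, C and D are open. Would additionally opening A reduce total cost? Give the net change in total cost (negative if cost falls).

Current service cost with {B, C, D}: 236.
Adding A: each client site re-picks its cheapest; new service cost 178, saving 58.
Extra fixed cost: 19. Net change = 19 − 58 = -39.
(Totals: 302 → 263.)

Yes — net change −39 (cost falls by 39).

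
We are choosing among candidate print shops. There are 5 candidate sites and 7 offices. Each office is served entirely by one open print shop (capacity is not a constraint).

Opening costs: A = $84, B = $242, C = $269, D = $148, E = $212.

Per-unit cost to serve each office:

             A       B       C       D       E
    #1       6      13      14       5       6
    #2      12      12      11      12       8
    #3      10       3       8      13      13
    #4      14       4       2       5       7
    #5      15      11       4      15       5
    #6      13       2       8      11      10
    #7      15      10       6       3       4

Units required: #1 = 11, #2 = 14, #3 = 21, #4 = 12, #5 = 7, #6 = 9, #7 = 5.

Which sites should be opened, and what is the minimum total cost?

For any fixed open set, each office goes to its cheapest open site; total = fixed + service.
{B}: #1→B 13·11=143, #2→B 12·14=168, #3→B 3·21=63, #4→B 4·12=48, #5→B 11·7=77, #6→B 2·9=18, #7→B 10·5=50. Service 567; fixed 242; total 809.
{A, B}: #1→A 6·11=66, #2→A 12·14=168, #3→B 3·21=63, #4→B 4·12=48, #5→B 11·7=77, #6→B 2·9=18, #7→B 10·5=50. Service 490; fixed 326; total 816.
{B, E}: service 362 + fixed 454 = 816
{A, B, C, D, E}: #1→D 5·11=55, #2→E 8·14=112, #3→B 3·21=63, #4→C 2·12=24, #5→C 4·7=28, #6→B 2·9=18, #7→D 3·5=15. Service 315; fixed 955; total 1270.
No other subset beats 809.

Open B only; minimum total cost 809.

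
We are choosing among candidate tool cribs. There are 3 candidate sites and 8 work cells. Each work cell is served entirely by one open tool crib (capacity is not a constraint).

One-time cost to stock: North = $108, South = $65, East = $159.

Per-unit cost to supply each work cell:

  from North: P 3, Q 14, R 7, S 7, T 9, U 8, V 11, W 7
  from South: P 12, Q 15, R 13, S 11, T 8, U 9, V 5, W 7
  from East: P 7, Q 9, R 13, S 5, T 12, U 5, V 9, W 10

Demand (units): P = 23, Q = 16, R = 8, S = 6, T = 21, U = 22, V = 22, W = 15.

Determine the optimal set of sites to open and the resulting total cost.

Open North and South; minimum total cost 1123.

For any fixed open set, each work cell goes to its cheapest open site; total = fixed + service.
{North, South}: P→North 3·23=69, Q→North 14·16=224, R→North 7·8=56, S→North 7·6=42, T→South 8·21=168, U→North 8·22=176, V→South 5·22=110, W→North 7·15=105. Service 950; fixed 173; total 1123.
{North, South, East}: P→North 3·23=69, Q→East 9·16=144, R→North 7·8=56, S→East 5·6=30, T→South 8·21=168, U→East 5·22=110, V→South 5·22=110, W→North 7·15=105. Service 792; fixed 332; total 1124.
{South, East}: P→East 7·23=161, Q→East 9·16=144, R→South 13·8=104, S→East 5·6=30, T→South 8·21=168, U→East 5·22=110, V→South 5·22=110, W→South 7·15=105. Service 932; fixed 224; total 1156.
{South}: service 1267 + fixed 65 = 1332
(All 7 nonempty subsets were checked; North and South is lowest.)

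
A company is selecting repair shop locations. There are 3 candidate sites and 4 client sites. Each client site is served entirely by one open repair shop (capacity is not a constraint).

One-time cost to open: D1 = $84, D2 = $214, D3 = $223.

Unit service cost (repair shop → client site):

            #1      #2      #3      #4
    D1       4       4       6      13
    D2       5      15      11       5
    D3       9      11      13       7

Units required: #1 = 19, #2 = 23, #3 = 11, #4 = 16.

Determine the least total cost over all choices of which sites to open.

For any fixed open set, each client site goes to its cheapest open site; total = fixed + service.
{D1}: #1→D1 4·19=76, #2→D1 4·23=92, #3→D1 6·11=66, #4→D1 13·16=208. Service 442; fixed 84; total 526.
{D1, D2}: #1→D1 4·19=76, #2→D1 4·23=92, #3→D1 6·11=66, #4→D2 5·16=80. Service 314; fixed 298; total 612.
{D1, D3}: service 346 + fixed 307 = 653
{D1, D2, D3}: service 314 + fixed 521 = 835
(All 7 nonempty subsets were checked; D1 only is lowest.)

Minimum total cost: 526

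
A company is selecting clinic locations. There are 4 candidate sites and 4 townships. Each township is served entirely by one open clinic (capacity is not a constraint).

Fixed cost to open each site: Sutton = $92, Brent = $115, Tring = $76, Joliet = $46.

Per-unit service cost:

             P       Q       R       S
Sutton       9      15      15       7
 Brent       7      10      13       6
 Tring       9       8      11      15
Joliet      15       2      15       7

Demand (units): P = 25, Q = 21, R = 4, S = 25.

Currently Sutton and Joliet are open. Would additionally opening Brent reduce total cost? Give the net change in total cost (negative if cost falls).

No — net change +32 (cost rises by 32).

Current service cost with {Sutton, Joliet}: 502.
Adding Brent: each township re-picks its cheapest; new service cost 419, saving 83.
Extra fixed cost: 115. Net change = 115 − 83 = 32.
(Totals: 640 → 672.)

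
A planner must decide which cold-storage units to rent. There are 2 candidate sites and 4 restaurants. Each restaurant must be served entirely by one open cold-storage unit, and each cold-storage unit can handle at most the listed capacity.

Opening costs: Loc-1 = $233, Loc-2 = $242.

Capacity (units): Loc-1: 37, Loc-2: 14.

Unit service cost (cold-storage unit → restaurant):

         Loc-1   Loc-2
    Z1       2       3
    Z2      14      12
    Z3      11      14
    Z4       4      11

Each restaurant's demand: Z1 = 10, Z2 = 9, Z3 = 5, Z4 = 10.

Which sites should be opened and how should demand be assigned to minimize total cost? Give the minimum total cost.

Minimum total cost: 474

Open {Loc-1}: Z1→Loc-1 2·10=20, Z2→Loc-1 14·9=126, Z3→Loc-1 11·5=55, Z4→Loc-1 4·10=40.
Loads: Loc-1 carries 34/37. Service 241; fixed 233; total 474.
Next best feasible plan costs 698.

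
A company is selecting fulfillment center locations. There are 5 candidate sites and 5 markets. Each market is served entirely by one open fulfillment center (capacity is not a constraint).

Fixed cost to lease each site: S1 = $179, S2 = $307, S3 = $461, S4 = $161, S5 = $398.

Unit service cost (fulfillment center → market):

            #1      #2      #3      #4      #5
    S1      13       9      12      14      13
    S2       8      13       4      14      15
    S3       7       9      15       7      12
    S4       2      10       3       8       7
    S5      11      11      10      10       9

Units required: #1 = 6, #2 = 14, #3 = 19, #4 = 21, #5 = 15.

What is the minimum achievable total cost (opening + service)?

For any fixed open set, each market goes to its cheapest open site; total = fixed + service.
{S4}: #1→S4 2·6=12, #2→S4 10·14=140, #3→S4 3·19=57, #4→S4 8·21=168, #5→S4 7·15=105. Service 482; fixed 161; total 643.
{S1, S4}: service 468 + fixed 340 = 808
{S2, S4}: #1→S4 2·6=12, #2→S4 10·14=140, #3→S4 3·19=57, #4→S4 8·21=168, #5→S4 7·15=105. Service 482; fixed 468; total 950.
{S1, S2, S3, S4, S5}: service 447 + fixed 1506 = 1953
No other subset beats 643.

Minimum total cost: 643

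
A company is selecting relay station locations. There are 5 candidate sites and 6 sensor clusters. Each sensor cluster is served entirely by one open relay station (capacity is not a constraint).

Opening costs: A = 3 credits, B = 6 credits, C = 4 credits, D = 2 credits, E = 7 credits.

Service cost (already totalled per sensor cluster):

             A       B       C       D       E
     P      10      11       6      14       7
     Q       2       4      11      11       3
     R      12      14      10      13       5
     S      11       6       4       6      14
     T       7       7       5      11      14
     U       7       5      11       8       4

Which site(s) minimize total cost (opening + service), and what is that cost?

Open C and E; minimum total cost 38.

For any fixed open set, each sensor cluster goes to its cheapest open site; total = fixed + service.
{C, E}: P→C 6, Q→E 3, R→E 5, S→C 4, T→C 5, U→E 4. Service 27; fixed 11; total 38.
{A, C, E}: P→C 6, Q→A 2, R→E 5, S→C 4, T→C 5, U→E 4. Service 26; fixed 14; total 40.
{C, D, E}: P→C 6, Q→E 3, R→E 5, S→C 4, T→C 5, U→E 4. Service 27; fixed 13; total 40.
{A, B, C, D, E}: P→C 6, Q→A 2, R→E 5, S→C 4, T→C 5, U→E 4. Service 26; fixed 22; total 48.
No other subset beats 38.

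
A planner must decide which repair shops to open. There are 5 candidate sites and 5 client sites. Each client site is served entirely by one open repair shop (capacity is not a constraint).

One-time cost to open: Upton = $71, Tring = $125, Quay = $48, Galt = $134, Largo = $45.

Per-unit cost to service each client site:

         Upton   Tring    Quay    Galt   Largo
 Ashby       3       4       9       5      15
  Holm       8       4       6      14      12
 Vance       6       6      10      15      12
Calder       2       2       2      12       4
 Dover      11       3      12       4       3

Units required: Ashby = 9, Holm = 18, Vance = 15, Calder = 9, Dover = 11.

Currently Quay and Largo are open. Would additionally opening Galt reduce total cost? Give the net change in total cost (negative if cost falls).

No — net change +98 (cost rises by 98).

Current service cost with {Quay, Largo}: 390.
Adding Galt: each client site re-picks its cheapest; new service cost 354, saving 36.
Extra fixed cost: 134. Net change = 134 − 36 = 98.
(Totals: 483 → 581.)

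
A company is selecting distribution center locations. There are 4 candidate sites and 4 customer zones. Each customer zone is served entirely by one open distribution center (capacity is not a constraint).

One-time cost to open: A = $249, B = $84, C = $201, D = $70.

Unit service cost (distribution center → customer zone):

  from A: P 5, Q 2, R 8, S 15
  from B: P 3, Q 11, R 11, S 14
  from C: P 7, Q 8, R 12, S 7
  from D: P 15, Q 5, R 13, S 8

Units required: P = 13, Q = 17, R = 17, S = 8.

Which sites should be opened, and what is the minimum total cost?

For any fixed open set, each customer zone goes to its cheapest open site; total = fixed + service.
{B, D}: P→B 3·13=39, Q→D 5·17=85, R→B 11·17=187, S→D 8·8=64. Service 375; fixed 154; total 529.
{A}: service 355 + fixed 249 = 604
{B}: service 525 + fixed 84 = 609
{A, B, C, D}: service 265 + fixed 604 = 869
(All 15 nonempty subsets were checked; B and D is lowest.)

Open B and D; minimum total cost 529.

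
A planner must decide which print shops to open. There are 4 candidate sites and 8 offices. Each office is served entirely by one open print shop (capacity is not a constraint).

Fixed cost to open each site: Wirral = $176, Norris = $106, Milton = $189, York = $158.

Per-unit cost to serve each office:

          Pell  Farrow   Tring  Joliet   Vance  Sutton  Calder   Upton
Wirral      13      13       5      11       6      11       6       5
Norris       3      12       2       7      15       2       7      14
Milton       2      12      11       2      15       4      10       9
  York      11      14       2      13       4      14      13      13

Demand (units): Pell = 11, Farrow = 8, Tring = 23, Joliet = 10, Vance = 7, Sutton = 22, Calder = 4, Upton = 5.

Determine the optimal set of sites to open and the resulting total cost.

Open Norris only; minimum total cost 598.

For any fixed open set, each office goes to its cheapest open site; total = fixed + service.
{Norris}: Pell→Norris 3·11=33, Farrow→Norris 12·8=96, Tring→Norris 2·23=46, Joliet→Norris 7·10=70, Vance→Norris 15·7=105, Sutton→Norris 2·22=44, Calder→Norris 7·4=28, Upton→Norris 14·5=70. Service 492; fixed 106; total 598.
{Wirral, Norris}: Pell→Norris 3·11=33, Farrow→Norris 12·8=96, Tring→Norris 2·23=46, Joliet→Norris 7·10=70, Vance→Wirral 6·7=42, Sutton→Norris 2·22=44, Calder→Wirral 6·4=24, Upton→Wirral 5·5=25. Service 380; fixed 282; total 662.
{Norris, York}: Pell→Norris 3·11=33, Farrow→Norris 12·8=96, Tring→Norris 2·23=46, Joliet→Norris 7·10=70, Vance→York 4·7=28, Sutton→Norris 2·22=44, Calder→Norris 7·4=28, Upton→York 13·5=65. Service 410; fixed 264; total 674.
{Wirral, Norris, Milton, York}: service 305 + fixed 629 = 934
(All 15 nonempty subsets were checked; Norris only is lowest.)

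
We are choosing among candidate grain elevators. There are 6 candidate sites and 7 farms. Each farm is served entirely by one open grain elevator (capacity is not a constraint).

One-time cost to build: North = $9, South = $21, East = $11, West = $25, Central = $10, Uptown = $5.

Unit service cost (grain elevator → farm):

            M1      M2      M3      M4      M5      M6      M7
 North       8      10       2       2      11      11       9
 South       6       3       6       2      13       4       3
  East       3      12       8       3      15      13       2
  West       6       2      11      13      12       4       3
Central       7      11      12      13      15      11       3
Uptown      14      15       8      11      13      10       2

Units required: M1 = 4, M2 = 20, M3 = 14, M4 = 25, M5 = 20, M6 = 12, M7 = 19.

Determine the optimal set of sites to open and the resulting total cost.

Open North, East and West; minimum total cost 481.

For any fixed open set, each farm goes to its cheapest open site; total = fixed + service.
{North, East, West}: M1→East 3·4=12, M2→West 2·20=40, M3→North 2·14=28, M4→North 2·25=50, M5→North 11·20=220, M6→West 4·12=48, M7→East 2·19=38. Service 436; fixed 45; total 481.
{North, East, West, Uptown}: M1→East 3·4=12, M2→West 2·20=40, M3→North 2·14=28, M4→North 2·25=50, M5→North 11·20=220, M6→West 4·12=48, M7→East 2·19=38. Service 436; fixed 50; total 486.
{North, West, Uptown}: M1→West 6·4=24, M2→West 2·20=40, M3→North 2·14=28, M4→North 2·25=50, M5→North 11·20=220, M6→West 4·12=48, M7→Uptown 2·19=38. Service 448; fixed 39; total 487.
{North, South, East, West, Central, Uptown}: service 436 + fixed 81 = 517
No other subset beats 481.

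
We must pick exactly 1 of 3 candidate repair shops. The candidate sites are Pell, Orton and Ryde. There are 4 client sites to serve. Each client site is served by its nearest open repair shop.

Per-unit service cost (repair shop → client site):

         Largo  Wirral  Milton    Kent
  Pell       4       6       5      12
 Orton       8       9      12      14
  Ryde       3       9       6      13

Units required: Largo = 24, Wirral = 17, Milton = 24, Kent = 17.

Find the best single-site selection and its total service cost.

With exactly 1 open, each client site uses its cheapest among the chosen.
{Pell}: Largo→Pell 4·24=96, Wirral→Pell 6·17=102, Milton→Pell 5·24=120, Kent→Pell 12·17=204. Service cost 522.
{Ryde}: service cost 590
{Orton}: service cost 871
Among all 3 size-1 choices, {Pell} is lowest.

Choose Pell only; total service cost 522.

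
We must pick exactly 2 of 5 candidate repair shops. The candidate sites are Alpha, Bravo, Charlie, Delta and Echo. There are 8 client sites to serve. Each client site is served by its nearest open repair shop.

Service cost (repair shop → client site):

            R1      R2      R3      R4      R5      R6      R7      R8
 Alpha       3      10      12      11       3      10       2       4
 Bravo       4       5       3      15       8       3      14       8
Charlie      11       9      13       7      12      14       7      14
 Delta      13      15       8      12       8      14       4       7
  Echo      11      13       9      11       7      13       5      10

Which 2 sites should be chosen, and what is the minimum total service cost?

Choose Alpha and Bravo; total service cost 34.

With exactly 2 open, each client site uses its cheapest among the chosen.
{Alpha, Bravo}: R1→Alpha 3, R2→Bravo 5, R3→Bravo 3, R4→Alpha 11, R5→Alpha 3, R6→Bravo 3, R7→Alpha 2, R8→Alpha 4. Service cost 34.
{Bravo, Charlie}: service cost 45
{Bravo, Delta}: service cost 46
Among all 10 size-2 choices, {Alpha, Bravo} is lowest.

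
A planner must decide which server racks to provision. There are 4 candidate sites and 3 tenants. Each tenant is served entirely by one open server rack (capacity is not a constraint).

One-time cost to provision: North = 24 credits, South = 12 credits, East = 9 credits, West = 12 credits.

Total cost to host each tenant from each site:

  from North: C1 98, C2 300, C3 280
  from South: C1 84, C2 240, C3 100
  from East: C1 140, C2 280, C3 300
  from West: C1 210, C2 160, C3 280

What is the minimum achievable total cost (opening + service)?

For any fixed open set, each tenant goes to its cheapest open site; total = fixed + service.
{South, West}: C1→South 84, C2→West 160, C3→South 100. Service 344; fixed 24; total 368.
{South, East, West}: C1→South 84, C2→West 160, C3→South 100. Service 344; fixed 33; total 377.
{North, South, West}: C1→South 84, C2→West 160, C3→South 100. Service 344; fixed 48; total 392.
{North, South, East, West}: service 344 + fixed 57 = 401
No other subset beats 368.

Minimum total cost: 368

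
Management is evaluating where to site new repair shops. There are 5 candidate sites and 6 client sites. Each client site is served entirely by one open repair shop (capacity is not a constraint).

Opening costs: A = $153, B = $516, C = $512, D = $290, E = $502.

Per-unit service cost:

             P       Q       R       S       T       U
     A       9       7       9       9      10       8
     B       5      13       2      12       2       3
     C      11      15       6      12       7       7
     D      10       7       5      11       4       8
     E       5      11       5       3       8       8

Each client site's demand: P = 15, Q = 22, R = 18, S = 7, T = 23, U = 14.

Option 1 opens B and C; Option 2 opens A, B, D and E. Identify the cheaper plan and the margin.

Option 1 is cheaper by 238.

Option 1: {B, C}: P→B 5·15=75, Q→B 13·22=286, R→B 2·18=36, S→B 12·7=84, T→B 2·23=46, U→B 3·14=42. Service 569; fixed 1028; total 1597.
Option 2: {A, B, D, E}: P→B 5·15=75, Q→A 7·22=154, R→B 2·18=36, S→E 3·7=21, T→B 2·23=46, U→B 3·14=42. Service 374; fixed 1461; total 1835.
Difference: |1597 − 1835| = 238.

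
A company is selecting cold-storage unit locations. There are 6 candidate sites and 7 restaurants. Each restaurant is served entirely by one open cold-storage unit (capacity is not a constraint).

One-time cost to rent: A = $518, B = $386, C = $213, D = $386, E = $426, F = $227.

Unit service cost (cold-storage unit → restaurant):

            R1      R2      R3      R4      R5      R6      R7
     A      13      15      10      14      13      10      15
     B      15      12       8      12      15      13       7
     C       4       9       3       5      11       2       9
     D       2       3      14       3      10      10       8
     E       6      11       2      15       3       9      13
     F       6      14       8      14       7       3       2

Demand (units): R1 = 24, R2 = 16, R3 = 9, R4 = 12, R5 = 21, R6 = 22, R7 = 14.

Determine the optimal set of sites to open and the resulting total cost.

For any fixed open set, each restaurant goes to its cheapest open site; total = fixed + service.
{C}: R1→C 4·24=96, R2→C 9·16=144, R3→C 3·9=27, R4→C 5·12=60, R5→C 11·21=231, R6→C 2·22=44, R7→C 9·14=126. Service 728; fixed 213; total 941.
{C, F}: R1→C 4·24=96, R2→C 9·16=144, R3→C 3·9=27, R4→C 5·12=60, R5→F 7·21=147, R6→C 2·22=44, R7→F 2·14=28. Service 546; fixed 440; total 986.
{D, F}: service 445 + fixed 613 = 1058
{A, B, C, D, E, F}: R1→D 2·24=48, R2→D 3·16=48, R3→E 2·9=18, R4→D 3·12=36, R5→E 3·21=63, R6→C 2·22=44, R7→F 2·14=28. Service 285; fixed 2156; total 2441.
No other subset beats 941.

Open C only; minimum total cost 941.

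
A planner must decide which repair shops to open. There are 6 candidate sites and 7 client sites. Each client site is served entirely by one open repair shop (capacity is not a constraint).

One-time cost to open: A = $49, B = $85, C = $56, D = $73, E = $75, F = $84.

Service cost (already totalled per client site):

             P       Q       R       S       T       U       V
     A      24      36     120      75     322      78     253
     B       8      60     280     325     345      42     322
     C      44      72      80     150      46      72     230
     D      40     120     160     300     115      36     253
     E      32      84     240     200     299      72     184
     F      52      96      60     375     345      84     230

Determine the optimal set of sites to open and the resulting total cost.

For any fixed open set, each client site goes to its cheapest open site; total = fixed + service.
{A, C}: P→A 24, Q→A 36, R→C 80, S→A 75, T→C 46, U→C 72, V→C 230. Service 563; fixed 105; total 668.
{A, C, E}: P→A 24, Q→A 36, R→C 80, S→A 75, T→C 46, U→C 72, V→E 184. Service 517; fixed 180; total 697.
{A, C, D}: service 527 + fixed 178 = 705
{A, B, C, D, E, F}: service 445 + fixed 422 = 867
No other subset beats 668.

Open A and C; minimum total cost 668.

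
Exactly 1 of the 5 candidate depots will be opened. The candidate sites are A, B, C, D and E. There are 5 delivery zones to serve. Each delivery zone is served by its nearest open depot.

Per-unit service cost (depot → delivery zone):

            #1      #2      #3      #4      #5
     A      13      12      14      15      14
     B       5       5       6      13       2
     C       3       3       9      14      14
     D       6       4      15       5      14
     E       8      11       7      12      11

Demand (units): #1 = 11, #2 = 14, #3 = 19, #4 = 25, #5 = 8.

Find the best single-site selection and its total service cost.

Choose B only; total service cost 580.

With exactly 1 open, each delivery zone uses its cheapest among the chosen.
{B}: #1→B 5·11=55, #2→B 5·14=70, #3→B 6·19=114, #4→B 13·25=325, #5→B 2·8=16. Service cost 580.
{D}: service cost 644
{C}: service cost 708
Among all 5 size-1 choices, {B} is lowest.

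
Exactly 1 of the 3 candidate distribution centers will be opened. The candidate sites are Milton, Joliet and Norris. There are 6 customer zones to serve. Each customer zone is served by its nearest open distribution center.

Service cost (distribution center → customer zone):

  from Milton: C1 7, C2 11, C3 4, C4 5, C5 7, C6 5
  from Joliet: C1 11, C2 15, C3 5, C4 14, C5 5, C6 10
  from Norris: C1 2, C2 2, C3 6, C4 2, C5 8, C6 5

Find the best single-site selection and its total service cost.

Choose Norris only; total service cost 25.

With exactly 1 open, each customer zone uses its cheapest among the chosen.
{Norris}: C1→Norris 2, C2→Norris 2, C3→Norris 6, C4→Norris 2, C5→Norris 8, C6→Norris 5. Service cost 25.
{Milton}: service cost 39
{Joliet}: service cost 60
Among all 3 size-1 choices, {Norris} is lowest.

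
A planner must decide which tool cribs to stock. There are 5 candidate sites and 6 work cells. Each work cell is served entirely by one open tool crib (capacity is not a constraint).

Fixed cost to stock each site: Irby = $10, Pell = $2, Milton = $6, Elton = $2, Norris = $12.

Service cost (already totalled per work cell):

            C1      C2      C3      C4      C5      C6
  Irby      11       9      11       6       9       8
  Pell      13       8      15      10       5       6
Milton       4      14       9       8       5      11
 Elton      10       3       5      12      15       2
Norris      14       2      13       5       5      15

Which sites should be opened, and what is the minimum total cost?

For any fixed open set, each work cell goes to its cheapest open site; total = fixed + service.
{Milton, Elton}: C1→Milton 4, C2→Elton 3, C3→Elton 5, C4→Milton 8, C5→Milton 5, C6→Elton 2. Service 27; fixed 8; total 35.
{Pell, Milton, Elton}: service 27 + fixed 10 = 37
{Pell, Elton}: service 35 + fixed 4 = 39
{Irby, Pell, Milton, Elton, Norris}: C1→Milton 4, C2→Norris 2, C3→Elton 5, C4→Norris 5, C5→Pell 5, C6→Elton 2. Service 23; fixed 32; total 55.
No other subset beats 35.

Open Milton and Elton; minimum total cost 35.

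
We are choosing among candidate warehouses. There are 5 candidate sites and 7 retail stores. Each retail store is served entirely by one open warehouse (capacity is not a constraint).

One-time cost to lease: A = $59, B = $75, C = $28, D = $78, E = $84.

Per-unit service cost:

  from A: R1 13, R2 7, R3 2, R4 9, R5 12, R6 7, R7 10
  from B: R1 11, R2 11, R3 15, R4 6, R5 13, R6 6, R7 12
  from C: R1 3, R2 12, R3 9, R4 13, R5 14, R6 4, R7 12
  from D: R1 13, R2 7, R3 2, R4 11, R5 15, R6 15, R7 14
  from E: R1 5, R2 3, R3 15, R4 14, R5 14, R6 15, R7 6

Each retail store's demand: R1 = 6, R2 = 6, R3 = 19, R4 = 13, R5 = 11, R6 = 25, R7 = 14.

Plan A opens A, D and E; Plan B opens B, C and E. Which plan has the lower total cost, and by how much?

Plan A: {A, D, E}: R1→E 5·6=30, R2→E 3·6=18, R3→A 2·19=38, R4→A 9·13=117, R5→A 12·11=132, R6→A 7·25=175, R7→E 6·14=84. Service 594; fixed 221; total 815.
Plan B: {B, C, E}: R1→C 3·6=18, R2→E 3·6=18, R3→C 9·19=171, R4→B 6·13=78, R5→B 13·11=143, R6→C 4·25=100, R7→E 6·14=84. Service 612; fixed 187; total 799.
Difference: |815 − 799| = 16.

Plan B is cheaper by 16.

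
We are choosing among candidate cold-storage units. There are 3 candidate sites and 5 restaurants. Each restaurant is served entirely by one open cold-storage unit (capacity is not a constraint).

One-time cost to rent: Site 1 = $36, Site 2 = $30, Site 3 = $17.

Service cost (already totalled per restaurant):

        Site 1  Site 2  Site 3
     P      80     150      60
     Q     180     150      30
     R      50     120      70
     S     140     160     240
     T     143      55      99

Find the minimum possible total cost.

For any fixed open set, each restaurant goes to its cheapest open site; total = fixed + service.
{Site 1, Site 2, Site 3}: P→Site 3 60, Q→Site 3 30, R→Site 1 50, S→Site 1 140, T→Site 2 55. Service 335; fixed 83; total 418.
{Site 2, Site 3}: P→Site 3 60, Q→Site 3 30, R→Site 3 70, S→Site 2 160, T→Site 2 55. Service 375; fixed 47; total 422.
{Site 1, Site 3}: P→Site 3 60, Q→Site 3 30, R→Site 1 50, S→Site 1 140, T→Site 3 99. Service 379; fixed 53; total 432.
{Site 3}: P→Site 3 60, Q→Site 3 30, R→Site 3 70, S→Site 3 240, T→Site 3 99. Service 499; fixed 17; total 516.
No other subset beats 418.

Minimum total cost: 418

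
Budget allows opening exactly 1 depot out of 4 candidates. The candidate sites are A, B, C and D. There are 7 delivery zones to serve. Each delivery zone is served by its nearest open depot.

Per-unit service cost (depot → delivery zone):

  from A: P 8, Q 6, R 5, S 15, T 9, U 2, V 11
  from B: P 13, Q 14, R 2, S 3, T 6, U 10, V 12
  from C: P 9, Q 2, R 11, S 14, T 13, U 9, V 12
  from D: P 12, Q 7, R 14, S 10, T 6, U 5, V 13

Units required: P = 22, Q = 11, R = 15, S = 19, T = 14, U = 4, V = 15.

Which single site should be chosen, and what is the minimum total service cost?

With exactly 1 open, each delivery zone uses its cheapest among the chosen.
{B}: P→B 13·22=286, Q→B 14·11=154, R→B 2·15=30, S→B 3·19=57, T→B 6·14=84, U→B 10·4=40, V→B 12·15=180. Service cost 831.
{A}: service cost 901
{D}: service cost 1040
Among all 4 size-1 choices, {B} is lowest.

Choose B only; total service cost 831.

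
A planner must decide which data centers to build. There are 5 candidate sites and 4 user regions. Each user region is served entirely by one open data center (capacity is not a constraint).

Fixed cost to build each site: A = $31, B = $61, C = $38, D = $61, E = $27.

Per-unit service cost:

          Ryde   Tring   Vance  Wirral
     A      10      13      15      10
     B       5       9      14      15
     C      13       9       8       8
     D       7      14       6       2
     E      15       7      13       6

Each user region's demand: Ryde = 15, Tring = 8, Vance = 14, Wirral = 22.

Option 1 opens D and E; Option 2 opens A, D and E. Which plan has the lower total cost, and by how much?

Option 1 is cheaper by 31.

Option 1: {D, E}: Ryde→D 7·15=105, Tring→E 7·8=56, Vance→D 6·14=84, Wirral→D 2·22=44. Service 289; fixed 88; total 377.
Option 2: {A, D, E}: Ryde→D 7·15=105, Tring→E 7·8=56, Vance→D 6·14=84, Wirral→D 2·22=44. Service 289; fixed 119; total 408.
Difference: |377 − 408| = 31.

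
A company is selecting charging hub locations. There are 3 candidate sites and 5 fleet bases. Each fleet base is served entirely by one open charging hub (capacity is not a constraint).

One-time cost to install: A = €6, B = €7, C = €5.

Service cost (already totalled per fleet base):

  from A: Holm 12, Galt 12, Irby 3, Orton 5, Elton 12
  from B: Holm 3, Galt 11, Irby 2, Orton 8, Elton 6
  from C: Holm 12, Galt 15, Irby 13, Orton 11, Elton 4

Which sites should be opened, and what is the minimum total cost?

Open B only; minimum total cost 37.

For any fixed open set, each fleet base goes to its cheapest open site; total = fixed + service.
{B}: Holm→B 3, Galt→B 11, Irby→B 2, Orton→B 8, Elton→B 6. Service 30; fixed 7; total 37.
{A, B}: Holm→B 3, Galt→B 11, Irby→B 2, Orton→A 5, Elton→B 6. Service 27; fixed 13; total 40.
{B, C}: Holm→B 3, Galt→B 11, Irby→B 2, Orton→B 8, Elton→C 4. Service 28; fixed 12; total 40.
{A, B, C}: service 25 + fixed 18 = 43
No other subset beats 37.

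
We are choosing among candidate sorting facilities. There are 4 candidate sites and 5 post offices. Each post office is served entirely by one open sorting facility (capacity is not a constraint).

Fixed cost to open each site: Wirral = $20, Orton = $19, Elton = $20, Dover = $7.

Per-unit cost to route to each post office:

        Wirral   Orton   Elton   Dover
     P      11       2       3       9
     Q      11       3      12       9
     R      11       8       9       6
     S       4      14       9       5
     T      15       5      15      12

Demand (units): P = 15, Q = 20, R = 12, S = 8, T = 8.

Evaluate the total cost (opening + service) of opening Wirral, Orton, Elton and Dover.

Total cost: 300

Each post office is assigned to its cheapest site among the open ones.
{Wirral, Orton, Elton, Dover}: P→Orton 2·15=30, Q→Orton 3·20=60, R→Dover 6·12=72, S→Wirral 4·8=32, T→Orton 5·8=40. Service 234; fixed 66; total 300.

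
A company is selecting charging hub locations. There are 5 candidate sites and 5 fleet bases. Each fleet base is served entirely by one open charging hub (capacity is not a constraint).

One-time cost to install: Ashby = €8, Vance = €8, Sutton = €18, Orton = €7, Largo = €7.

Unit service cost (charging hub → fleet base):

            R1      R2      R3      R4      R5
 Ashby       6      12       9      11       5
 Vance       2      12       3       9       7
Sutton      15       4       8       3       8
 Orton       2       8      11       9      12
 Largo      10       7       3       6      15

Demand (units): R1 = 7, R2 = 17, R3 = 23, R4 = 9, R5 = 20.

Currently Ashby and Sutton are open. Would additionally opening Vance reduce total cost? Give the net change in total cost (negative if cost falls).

Current service cost with {Ashby, Sutton}: 421.
Adding Vance: each fleet base re-picks its cheapest; new service cost 278, saving 143.
Extra fixed cost: 8. Net change = 8 − 143 = -135.
(Totals: 447 → 312.)

Yes — net change −135 (cost falls by 135).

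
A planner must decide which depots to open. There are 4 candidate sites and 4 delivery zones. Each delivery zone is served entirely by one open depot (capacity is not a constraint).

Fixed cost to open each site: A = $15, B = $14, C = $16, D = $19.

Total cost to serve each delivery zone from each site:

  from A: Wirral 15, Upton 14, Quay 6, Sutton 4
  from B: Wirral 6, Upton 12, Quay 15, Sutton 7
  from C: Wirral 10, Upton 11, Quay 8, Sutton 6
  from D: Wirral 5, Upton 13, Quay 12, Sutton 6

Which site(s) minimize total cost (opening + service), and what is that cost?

For any fixed open set, each delivery zone goes to its cheapest open site; total = fixed + service.
{C}: Wirral→C 10, Upton→C 11, Quay→C 8, Sutton→C 6. Service 35; fixed 16; total 51.
{A}: Wirral→A 15, Upton→A 14, Quay→A 6, Sutton→A 4. Service 39; fixed 15; total 54.
{B}: Wirral→B 6, Upton→B 12, Quay→B 15, Sutton→B 7. Service 40; fixed 14; total 54.
{A, B, C, D}: service 26 + fixed 64 = 90
No other subset beats 51.

Open C only; minimum total cost 51.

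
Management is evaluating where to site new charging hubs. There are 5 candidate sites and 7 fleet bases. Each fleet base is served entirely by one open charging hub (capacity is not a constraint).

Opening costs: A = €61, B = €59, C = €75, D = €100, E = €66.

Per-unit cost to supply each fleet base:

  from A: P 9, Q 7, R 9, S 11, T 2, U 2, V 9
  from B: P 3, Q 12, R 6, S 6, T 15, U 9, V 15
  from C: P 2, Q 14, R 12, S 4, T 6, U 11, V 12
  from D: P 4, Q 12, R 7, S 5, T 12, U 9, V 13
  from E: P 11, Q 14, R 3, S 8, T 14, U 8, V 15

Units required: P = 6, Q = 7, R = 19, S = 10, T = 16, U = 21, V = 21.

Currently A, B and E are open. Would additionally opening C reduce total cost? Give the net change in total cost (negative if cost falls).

No — net change +49 (cost rises by 49).

Current service cost with {A, B, E}: 447.
Adding C: each fleet base re-picks its cheapest; new service cost 421, saving 26.
Extra fixed cost: 75. Net change = 75 − 26 = 49.
(Totals: 633 → 682.)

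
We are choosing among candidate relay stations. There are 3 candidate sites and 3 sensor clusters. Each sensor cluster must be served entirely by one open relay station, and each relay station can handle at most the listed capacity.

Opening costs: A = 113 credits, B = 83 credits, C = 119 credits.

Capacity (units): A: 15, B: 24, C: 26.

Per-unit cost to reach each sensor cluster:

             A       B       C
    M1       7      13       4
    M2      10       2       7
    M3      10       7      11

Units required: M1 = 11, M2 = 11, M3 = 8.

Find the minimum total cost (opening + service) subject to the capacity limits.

Minimum total cost: 324

Open {B, C}: M1→C 4·11=44, M2→B 2·11=22, M3→B 7·8=56.
Loads: B carries 19/24, C carries 11/26. Service 122; fixed 202; total 324.
Next best feasible plan costs 351.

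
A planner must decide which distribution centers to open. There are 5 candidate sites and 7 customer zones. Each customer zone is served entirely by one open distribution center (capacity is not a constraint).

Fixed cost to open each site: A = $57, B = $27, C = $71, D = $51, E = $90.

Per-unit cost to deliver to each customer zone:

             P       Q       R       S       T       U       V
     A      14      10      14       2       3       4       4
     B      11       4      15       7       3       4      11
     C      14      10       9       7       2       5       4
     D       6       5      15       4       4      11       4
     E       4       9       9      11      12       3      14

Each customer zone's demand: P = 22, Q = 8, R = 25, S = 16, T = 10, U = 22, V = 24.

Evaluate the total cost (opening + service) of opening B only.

Total cost: 1170

Each customer zone is assigned to its cheapest site among the open ones.
{B}: P→B 11·22=242, Q→B 4·8=32, R→B 15·25=375, S→B 7·16=112, T→B 3·10=30, U→B 4·22=88, V→B 11·24=264. Service 1143; fixed 27; total 1170.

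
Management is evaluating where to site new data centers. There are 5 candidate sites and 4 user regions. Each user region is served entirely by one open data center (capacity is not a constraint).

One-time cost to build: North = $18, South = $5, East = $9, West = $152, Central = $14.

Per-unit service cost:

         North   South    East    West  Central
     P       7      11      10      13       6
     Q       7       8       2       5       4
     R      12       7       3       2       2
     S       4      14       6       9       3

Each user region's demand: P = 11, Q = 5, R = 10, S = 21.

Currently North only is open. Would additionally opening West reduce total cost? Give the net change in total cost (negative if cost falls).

No — net change +42 (cost rises by 42).

Current service cost with {North}: 316.
Adding West: each user region re-picks its cheapest; new service cost 206, saving 110.
Extra fixed cost: 152. Net change = 152 − 110 = 42.
(Totals: 334 → 376.)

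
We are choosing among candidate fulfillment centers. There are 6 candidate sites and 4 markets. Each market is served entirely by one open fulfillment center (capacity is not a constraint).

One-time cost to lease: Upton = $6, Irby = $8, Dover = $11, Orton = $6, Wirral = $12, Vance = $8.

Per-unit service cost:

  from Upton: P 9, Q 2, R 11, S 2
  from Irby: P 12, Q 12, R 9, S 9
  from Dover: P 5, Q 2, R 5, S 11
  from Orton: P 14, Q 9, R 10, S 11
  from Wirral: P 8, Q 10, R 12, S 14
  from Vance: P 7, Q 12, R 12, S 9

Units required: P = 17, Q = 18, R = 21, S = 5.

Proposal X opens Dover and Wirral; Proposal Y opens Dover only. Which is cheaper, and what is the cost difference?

Proposal X: {Dover, Wirral}: P→Dover 5·17=85, Q→Dover 2·18=36, R→Dover 5·21=105, S→Dover 11·5=55. Service 281; fixed 23; total 304.
Proposal Y: {Dover}: P→Dover 5·17=85, Q→Dover 2·18=36, R→Dover 5·21=105, S→Dover 11·5=55. Service 281; fixed 11; total 292.
Difference: |304 − 292| = 12.

Proposal Y is cheaper by 12.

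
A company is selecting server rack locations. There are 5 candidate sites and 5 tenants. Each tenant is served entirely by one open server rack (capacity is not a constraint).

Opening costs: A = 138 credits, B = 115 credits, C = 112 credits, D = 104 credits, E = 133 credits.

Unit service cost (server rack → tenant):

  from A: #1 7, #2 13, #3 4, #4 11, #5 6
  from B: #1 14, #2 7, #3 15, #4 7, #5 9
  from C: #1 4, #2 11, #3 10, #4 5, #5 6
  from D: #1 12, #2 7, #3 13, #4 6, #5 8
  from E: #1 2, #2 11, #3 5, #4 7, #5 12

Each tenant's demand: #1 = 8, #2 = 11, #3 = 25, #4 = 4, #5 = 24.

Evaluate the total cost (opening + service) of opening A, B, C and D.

Each tenant is assigned to its cheapest site among the open ones.
{A, B, C, D}: #1→C 4·8=32, #2→B 7·11=77, #3→A 4·25=100, #4→C 5·4=20, #5→A 6·24=144. Service 373; fixed 469; total 842.

Total cost: 842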